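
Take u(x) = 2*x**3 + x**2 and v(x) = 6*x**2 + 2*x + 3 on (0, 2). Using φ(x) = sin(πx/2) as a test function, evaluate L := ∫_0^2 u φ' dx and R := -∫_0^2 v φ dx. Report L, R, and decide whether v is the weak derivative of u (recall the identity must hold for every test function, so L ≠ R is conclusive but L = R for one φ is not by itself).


LHS = -56/π + 192/π^3, RHS = -68/π + 192/π^3. No, v is not the weak derivative of u.

u(x) = 2*x**3 + x**2, classical derivative u'(x) = 6*x**2 + 2*x.
φ(x) = sin(πx/2), so φ'(x) = π*cos(π*x/2)/2.
Note φ(0) = φ(2) = 0, so the boundary term u·φ vanishes.
LHS = ∫_0^2 u(x) φ'(x) dx = ∫_0^2 (π*x^3*cos(π*x/2) + π*x^2*cos(π*x/2)/2) dx. Term by term:
  ∫_0^2 π*x^3*cos(π*x/2) dx = -48/π + 192/π^3;  ∫_0^2 π*x^2*cos(π*x/2)/2 dx = -8/π.
Sum: -48/π + 192/π^3 − 8/π = -56/π + 192/π^3.
So LHS = -56/π + 192/π^3.
∫_0^2 v(x) φ(x) dx = ∫_0^2 (6*x^2*sin(π*x/2) + 2*x*sin(π*x/2) + 3*sin(π*x/2)) dx. Term by term:
  ∫_0^2 3*sin(π*x/2) dx = 12/π;  ∫_0^2 2*x*sin(π*x/2) dx = 8/π;  ∫_0^2 6*x^2*sin(π*x/2) dx = -192/π^3 + 48/π.
Sum: 12/π + 8/π + -192/π^3 + 48/π = -192/π^3 + 68/π.
So RHS = -∫_0^2 v(x) φ(x) dx = -68/π + 192/π^3.
LHS − RHS = 12/π ≠ 0, so the identity fails.
(For a valid weak derivative the identity must hold for EVERY test function, in particular this one. The failure shows v is NOT the weak derivative of u.)
Correct weak derivative would be u'(x) = 6*x**2 + 2*x.


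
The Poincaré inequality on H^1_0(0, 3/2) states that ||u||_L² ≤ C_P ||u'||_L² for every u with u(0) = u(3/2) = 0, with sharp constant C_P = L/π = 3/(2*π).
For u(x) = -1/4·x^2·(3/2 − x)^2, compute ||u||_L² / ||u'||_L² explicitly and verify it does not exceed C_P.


||u||_L² / ||u'||_L² = sqrt(3)/4 < C_P = 3/(2*π).

u(x) = -1/4·x^2·(3/2 − x)^2, so u'(x) = x*(-8*x^2 + 18*x - 9)/8.
u(x) = -1/4·x^2·(3/2 − x)^2 vanishes at x = 0 and x = 3/2, so u ∈ H^1_0(0, 3/2). Differentiate via the product rule and integrate the resulting polynomials term by term.
  ∫_0^3/2 u² dx = ∫_0^3/2 (x^8/16 - 3*x^7/8 + 27*x^6/32 - 27*x^5/32 + 81*x^4/256) dx. Term by term:
    ∫_0^3/2 x^8/16 dx = 2187/8192;  ∫_0^3/2 -3*x^7/8 dx = -19683/16384;  ∫_0^3/2 27*x^6/32 dx = 59049/28672;
    ∫_0^3/2 -27*x^5/32 dx = -6561/4096;  ∫_0^3/2 81*x^4/256 dx = 19683/40960.
  Sum: 2187/8192 − 19683/16384 + 59049/28672 − 6561/4096 + 19683/40960 = 2187/573440.
  ∫_0^3/2 (u')² dx = ∫_0^3/2 (x^6 - 9*x^5/2 + 117*x^4/16 - 81*x^3/16 + 81*x^2/64) dx. Term by term:
    ∫_0^3/2 x^6 dx = 2187/896;  ∫_0^3/2 -9*x^5/2 dx = -2187/256;  ∫_0^3/2 117*x^4/16 dx = 28431/2560;
    ∫_0^3/2 -81*x^3/16 dx = -6561/1024;  ∫_0^3/2 81*x^2/64 dx = 729/512.
  Sum: 2187/896 − 2187/256 + 28431/2560 − 6561/1024 + 729/512 = 729/35840.
∫_0^3/2 u² dx = 2187/573440, so ||u||_L² = 27*sqrt(105)/4480.
∫_0^3/2 (u')² dx = 729/35840, so ||u'||_L² = 27*sqrt(35)/1120.
Ratio ||u||_L² / ||u'||_L² = sqrt(3)/4.
Sharp Poincaré constant on H^1_0(0, 3/2) is C_P = L/π = 3/(2*π), achieved by sin(2*π/3·x).
A polynomial bump cannot attain the sharp Poincaré constant (only the first sine eigenfunction does), so the ratio is strictly less than C_P, consistent with ||u||_L² ≤ C_P ||u'||_L².


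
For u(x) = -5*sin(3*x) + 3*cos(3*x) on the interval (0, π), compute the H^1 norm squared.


||u||_{H^1(0,π)}^2 = 170*π

u'(x) = -9*sin(3*x) - 15*cos(3*x).
Expand u² and (u')² and integrate term by term on (0, π), using: for integers n ≥ 1, ∫_0^π sin²(nx) dx = ∫_0^π cos²(nx) dx = π/2; for n ≠ n', ∫_0^π sin(nx)sin(n'x) dx = ∫_0^π cos(nx)cos(n'x) dx = 0; and by product-to-sum, ∫_0^π sin(nx)cos(n'x) dx = ½∫_0^π [sin((n+n')x) + sin((n−n')x)] dx, which is 0 when n+n' is even and 2n/(n²−n'²) when n+n' is odd (it need not vanish on (0, π)).
  u² squared terms: (-5)²·∫sin(3x)² dx = 25·π/2 = 25*π/2;  (3)²·∫cos(3x)² dx = 9·π/2 = 9*π/2.
  u² cross terms: 2·(-5)·(3)·∫sin(3x)·cos(3x) dx = -30·(0) = 0.
  So ∫_0^π u² dx = 25*π/2 + 9*π/2 + 0 = 17*π.
  (u')² squared terms: (-15)²·∫cos(3x)² dx = 225·π/2 = 225*π/2;  (-9)²·∫sin(3x)² dx = 81·π/2 = 81*π/2.
  (u')² cross terms: 2·(-15)·(-9)·∫cos(3x)·sin(3x) dx = 270·(0) = 0.
  So ∫_0^π (u')² dx = 225*π/2 + 81*π/2 + 0 = 153*π.
||u||_{H^1}^2 = (17*π) + (153*π) = 170*π.


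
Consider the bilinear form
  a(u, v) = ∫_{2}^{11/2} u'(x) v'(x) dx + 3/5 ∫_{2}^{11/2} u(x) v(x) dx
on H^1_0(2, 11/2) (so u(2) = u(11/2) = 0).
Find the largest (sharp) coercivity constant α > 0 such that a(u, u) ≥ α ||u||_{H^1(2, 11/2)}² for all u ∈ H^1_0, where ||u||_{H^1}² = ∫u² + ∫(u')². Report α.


α = (147 + 20*π^2)/(5*(4*π^2 + 49))

Coercivity of a(·,·) on H^1_0(2, 11/2) means a(u, u) ≥ α ||u||_{H^1}² for every u ∈ H^1_0.
The interval has length L = 7/2, and Poincaré/coercivity depend only on L. Here a(u, u) = ∫(u')² + (3/5)·∫u².
Here 0 < c = 3/5 < 1. The condition a(u,u) ≥ α||u||_{H^1}² reads (1−α)∫(u')² ≥ (α−c)∫u². Any admissible α is ≤ 1 (rapidly oscillating u have ∫u²/∫(u')² → 0), and α = 1 would force 0 ≥ (1−c)∫u², impossible since c < 1; so 1−α > 0. By the sharp Poincaré inequality on H^1_0 of an interval of length L, ∫(u')² ≥ (π/L)²∫u² with equality for the first sine mode sin(π(x−x₀)/L) (x₀ the left endpoint), so the inequality holds for all u iff (1−α)(π/L)² ≥ α − c, i.e. α ≤ ((π/L)² + c)/((π/L)² + 1) = (1 + c(L/π)²)/(1 + (L/π)²). With (π/L)² = 4*π^2/49 and c = 3/5, the largest admissible constant is α = ((π/L)² + c)/((π/L)² + 1).
Simplifying, α = (147 + 20*π^2)/(5*(4*π^2 + 49)).


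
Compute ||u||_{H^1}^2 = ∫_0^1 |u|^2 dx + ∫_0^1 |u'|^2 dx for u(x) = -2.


||u||_{H^1}^2 = 4

The H^1 norm (squared) on an interval (0, L) is
  ||u||_{H^1}^2 = ∫_0^L u(x)^2 dx + ∫_0^L u'(x)^2 dx.
Compute u'(x) = 0.
Then u(x)^2 = 4 and u'(x)^2 = 0.
Integrate each monomial from 0 to 1 using ∫_0^1 c·x^n dx = c·1^(n+1)/(n+1):
  ∫_0^1 u(x)^2 dx = ∫_0^1 (4) dx. Term by term:
    ∫_0^1 4 dx = 4.
  ∫_0^1 u'(x)^2 dx = ∫_0^1 (0) dx. Term by term:
    ∫_0^1 0 dx = 0.
Adding: ||u||_{H^1}^2 = 4 + 0 = 4.


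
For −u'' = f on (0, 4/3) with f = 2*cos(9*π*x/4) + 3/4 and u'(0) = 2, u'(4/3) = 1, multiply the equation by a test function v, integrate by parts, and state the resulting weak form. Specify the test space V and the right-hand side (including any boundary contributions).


V = H^1(0, 4/3) (v unrestricted at boundary; u is determined up to an additive constant); weak form: ∫_0^4/3 u'v' dx = ∫_0^4/3 (2*cos(9*π*x/4) + 3/4) v dx + v(4/3) − 2·v(0) for all v ∈ V.

Multiply both sides by a test function v and integrate from 0 to 4/3:
  ∫_0^4/3 −u''(x) v(x) dx = ∫_0^4/3 f(x) v(x) dx.
Integrate the LHS by parts once:
  ∫_0^4/3 −u'' v dx = −[u'(x) v(x)]_0^4/3 + ∫_0^4/3 u'(x) v'(x) dx.
Thus ∫_0^4/3 u'(x) v'(x) dx = ∫_0^4/3 f(x) v(x) dx + [u'(x) v(x)]_0^4/3.
Choose V so that boundary terms are either known or forced to vanish.
u has inhomogeneous Neumann u'(0) = 2, u'(4/3) = 1. [u' v]_0^4/3 = (1)·v(4/3) − (2)·v(0) = v(4/3) − 2·v(0). Take V = H^1(0, 4/3); boundary term becomes part of RHS.
Weak formulation: find u (satisfying any essential BC) such that ∫_0^4/3 u'(x) v'(x) dx = ∫_0^4/3 f v dx + v(4/3) − 2·v(0) for all v ∈ V (Neumann data are natural BCs: they enter the RHS as boundary terms).
Substituting f(x) = 2*cos(9*π*x/4) + 3/4, the right-hand side is ∫_0^4/3 (2*cos(9*π*x/4) + 3/4) v dx + v(4/3) − 2·v(0).
Compatibility check (pure Neumann): taking v ≡ 1 ∈ V gives 0 = ∫_0^4/3 f dx + (1) − (2), i.e. ∫_0^4/3 f dx must equal u'(0) − u'(4/3) = 1. Indeed ∫_0^4/3 (2*cos(9*π*x/4) + 3/4) dx = 1, so the data are compatible. The solution is then unique only up to an additive constant (fix it e.g. by requiring ∫_0^4/3 u dx = 0).


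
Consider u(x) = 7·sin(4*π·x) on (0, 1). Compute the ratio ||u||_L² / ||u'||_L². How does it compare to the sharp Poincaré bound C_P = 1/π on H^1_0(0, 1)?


||u||_L² / ||u'||_L² = 1/(4*π) < C_P = 1/π.

u(x) = 7·sin(4*π·x), so u'(x) = 28*π*cos(4*π*x).
Writing u(x) = A·sin(kπx/L) with A = 7 and k = 4, use ∫_0^L sin²(kπx/L) dx = L/2 and ∫_0^L cos²(kπx/L) dx = L/2.
u² = 49·sin²(4*π·x) and (u')² = 784*π^2·cos²(4*π·x), and each of sin², cos² integrates to L/2 = 1/2 over (0, 1).
∫_0^1 u² dx = 49/2, so ||u||_L² = 7*sqrt(2)/2.
∫_0^1 (u')² dx = 392*π^2, so ||u'||_L² = 14*sqrt(2)*π.
Ratio ||u||_L² / ||u'||_L² = 1/(4*π).
Sharp Poincaré constant on H^1_0(0, 1) is C_P = L/π = 1/π, achieved by sin(π·x).
This is the k = 4 harmonic; the ratio L/(kπ) is strictly less than C_P = L/π, consistent with the sharp inequality ||u||_L² ≤ C_P ||u'||_L².


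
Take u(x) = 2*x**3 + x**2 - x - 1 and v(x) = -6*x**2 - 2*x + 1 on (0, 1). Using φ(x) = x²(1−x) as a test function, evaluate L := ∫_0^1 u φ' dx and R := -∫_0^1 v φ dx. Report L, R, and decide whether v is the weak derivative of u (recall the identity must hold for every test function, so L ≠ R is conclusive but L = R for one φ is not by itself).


LHS = -13/60, RHS = 13/60. No, v is not the weak derivative of u.

u(x) = 2*x**3 + x**2 - x - 1, classical derivative u'(x) = 6*x**2 + 2*x - 1.
φ(x) = x²(1−x), so φ'(x) = x*(2 - 3*x).
Note φ(0) = φ(1) = 0, so the boundary term u·φ vanishes.
LHS = ∫_0^1 u(x) φ'(x) dx = ∫_0^1 (-6*x^5 + x^4 + 5*x^3 + x^2 - 2*x) dx. Term by term:
  ∫_0^1 -6*x^5 dx = -1;  ∫_0^1 x^4 dx = 1/5;  ∫_0^1 5*x^3 dx = 5/4;
  ∫_0^1 x^2 dx = 1/3;  ∫_0^1 -2*x dx = -1.
Sum: -1 + 1/5 + 5/4 + 1/3 − 1 = -13/60.
So LHS = -13/60.
∫_0^1 v(x) φ(x) dx = ∫_0^1 (6*x^5 - 4*x^4 - 3*x^3 + x^2) dx. Term by term:
  ∫_0^1 6*x^5 dx = 1;  ∫_0^1 -4*x^4 dx = -4/5;  ∫_0^1 -3*x^3 dx = -3/4;
  ∫_0^1 x^2 dx = 1/3.
Sum: 1 − 4/5 − 3/4 + 1/3 = -13/60.
So RHS = -∫_0^1 v(x) φ(x) dx = 13/60.
LHS − RHS = -13/30 ≠ 0, so the identity fails.
(For a valid weak derivative the identity must hold for EVERY test function, in particular this one. The failure shows v is NOT the weak derivative of u.)
Correct weak derivative would be u'(x) = 6*x**2 + 2*x - 1.


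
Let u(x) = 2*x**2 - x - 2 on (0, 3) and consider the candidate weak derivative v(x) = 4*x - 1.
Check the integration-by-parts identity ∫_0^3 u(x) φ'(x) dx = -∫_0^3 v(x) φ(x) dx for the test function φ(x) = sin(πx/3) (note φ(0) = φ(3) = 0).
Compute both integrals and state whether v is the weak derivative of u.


LHS = -30/π, RHS = -30/π. Yes, v = u' weakly.

u(x) = 2*x**2 - x - 2, classical derivative u'(x) = 4*x - 1.
φ(x) = sin(πx/3), so φ'(x) = π*cos(π*x/3)/3.
Note φ(0) = φ(3) = 0, so the boundary term u·φ vanishes.
LHS = ∫_0^3 u(x) φ'(x) dx = ∫_0^3 (2*π*x^2*cos(π*x/3)/3 - π*x*cos(π*x/3)/3 - 2*π*cos(π*x/3)/3) dx. Term by term:
  ∫_0^3 -2*π*cos(π*x/3)/3 dx = 0;  ∫_0^3 -π*x*cos(π*x/3)/3 dx = 6/π;  ∫_0^3 2*π*x^2*cos(π*x/3)/3 dx = -36/π.
Sum: 0 + 6/π − 36/π = -30/π.
So LHS = -30/π.
∫_0^3 v(x) φ(x) dx = ∫_0^3 (4*x*sin(π*x/3) - sin(π*x/3)) dx. Term by term:
  ∫_0^3 -sin(π*x/3) dx = -6/π;  ∫_0^3 4*x*sin(π*x/3) dx = 36/π.
Sum: -6/π + 36/π = 30/π.
So RHS = -∫_0^3 v(x) φ(x) dx = -30/π.
LHS = RHS, so the identity holds for this test φ.
Moreover u is smooth here and v(x) = u'(x) = 4*x - 1 pointwise, so the identity holds for every test function. Hence v is the weak derivative of u.


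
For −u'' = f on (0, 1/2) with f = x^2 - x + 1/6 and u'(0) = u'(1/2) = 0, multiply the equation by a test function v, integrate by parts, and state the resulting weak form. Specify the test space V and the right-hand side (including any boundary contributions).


V = H^1(0, 1/2) (no boundary constraint on v; u is determined up to an additive constant); weak form: ∫_0^1/2 u'v' dx = ∫_0^1/2 (x^2 - x + 1/6) v dx for all v ∈ V.

Multiply both sides by a test function v and integrate from 0 to 1/2:
  ∫_0^1/2 −u''(x) v(x) dx = ∫_0^1/2 f(x) v(x) dx.
Integrate the LHS by parts once:
  ∫_0^1/2 −u'' v dx = −[u'(x) v(x)]_0^1/2 + ∫_0^1/2 u'(x) v'(x) dx.
Thus ∫_0^1/2 u'(x) v'(x) dx = ∫_0^1/2 f(x) v(x) dx + [u'(x) v(x)]_0^1/2.
Choose V so that boundary terms are either known or forced to vanish.
u has homogeneous Neumann: u'(0) = u'(1/2) = 0. So [u' v]_0^1/2 = 0·v(1/2) − 0·v(0) = 0 for any v; take V = H^1(0, 1/2).
Weak formulation: find u (satisfying any essential BC) such that ∫_0^1/2 u'(x) v'(x) dx = ∫_0^1/2 f v dx for all v ∈ V (homogeneous Neumann, so boundary terms vanish).
Substituting f(x) = x^2 - x + 1/6, the right-hand side is ∫_0^1/2 (x^2 - x + 1/6) v dx.
Compatibility check (pure Neumann): taking v ≡ 1 ∈ V gives 0 = ∫_0^1/2 f dx + (0) − (0), i.e. ∫_0^1/2 f dx must equal u'(0) − u'(1/2) = 0. Indeed ∫_0^1/2 (x^2 - x + 1/6) dx = 0, so the data are compatible. The solution is then unique only up to an additive constant (fix it e.g. by requiring ∫_0^1/2 u dx = 0).


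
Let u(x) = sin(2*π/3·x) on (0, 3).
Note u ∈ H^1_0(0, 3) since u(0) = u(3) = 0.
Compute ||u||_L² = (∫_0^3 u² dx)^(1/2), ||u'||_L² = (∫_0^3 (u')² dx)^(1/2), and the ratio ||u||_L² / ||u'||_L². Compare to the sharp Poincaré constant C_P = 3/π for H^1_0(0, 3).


||u||_L² / ||u'||_L² = 3/(2*π) < C_P = 3/π.

u(x) = sin(2*π/3·x), so u'(x) = 2*π*cos(2*π*x/3)/3.
Writing u(x) = A·sin(kπx/L) with A = 1 and k = 2, use ∫_0^L sin²(kπx/L) dx = L/2 and ∫_0^L cos²(kπx/L) dx = L/2.
u² = 1·sin²(2*π/3·x) and (u')² = 4*π^2/9·cos²(2*π/3·x), and each of sin², cos² integrates to L/2 = 3/2 over (0, 3).
∫_0^3 u² dx = 3/2, so ||u||_L² = sqrt(6)/2.
∫_0^3 (u')² dx = 2*π^2/3, so ||u'||_L² = sqrt(6)*π/3.
Ratio ||u||_L² / ||u'||_L² = 3/(2*π).
Sharp Poincaré constant on H^1_0(0, 3) is C_P = L/π = 3/π, achieved by sin(π/3·x).
This is the k = 2 harmonic; the ratio L/(kπ) is strictly less than C_P = L/π, consistent with the sharp inequality ||u||_L² ≤ C_P ||u'||_L².


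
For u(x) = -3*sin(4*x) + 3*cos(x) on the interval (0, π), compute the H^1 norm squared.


||u||_{H^1(0,π)}^2 = -96/5 + 171*π/2

u'(x) = -3*sin(x) - 12*cos(4*x).
Expand u² and (u')² and integrate term by term on (0, π), using: for integers n ≥ 1, ∫_0^π sin²(nx) dx = ∫_0^π cos²(nx) dx = π/2; for n ≠ n', ∫_0^π sin(nx)sin(n'x) dx = ∫_0^π cos(nx)cos(n'x) dx = 0; and by product-to-sum, ∫_0^π sin(nx)cos(n'x) dx = ½∫_0^π [sin((n+n')x) + sin((n−n')x)] dx, which is 0 when n+n' is even and 2n/(n²−n'²) when n+n' is odd (it need not vanish on (0, π)).
  u² squared terms: (-3)²·∫sin(4x)² dx = 9·π/2 = 9*π/2;  (3)²·∫cos(x)² dx = 9·π/2 = 9*π/2.
  u² cross terms: 2·(-3)·(3)·∫sin(4x)·cos(x) dx = -18·(8/15) = -48/5.
  So ∫_0^π u² dx = 9*π/2 + 9*π/2 − 48/5 = -48/5 + 9*π.
  (u')² squared terms: (-12)²·∫cos(4x)² dx = 144·π/2 = 72*π;  (-3)²·∫sin(x)² dx = 9·π/2 = 9*π/2.
  (u')² cross terms: 2·(-12)·(-3)·∫cos(4x)·sin(x) dx = 72·(-2/15) = -48/5.
  So ∫_0^π (u')² dx = 72*π + 9*π/2 − 48/5 = -48/5 + 153*π/2.
||u||_{H^1}^2 = (-48/5 + 9*π) + (-48/5 + 153*π/2) = -96/5 + 171*π/2.


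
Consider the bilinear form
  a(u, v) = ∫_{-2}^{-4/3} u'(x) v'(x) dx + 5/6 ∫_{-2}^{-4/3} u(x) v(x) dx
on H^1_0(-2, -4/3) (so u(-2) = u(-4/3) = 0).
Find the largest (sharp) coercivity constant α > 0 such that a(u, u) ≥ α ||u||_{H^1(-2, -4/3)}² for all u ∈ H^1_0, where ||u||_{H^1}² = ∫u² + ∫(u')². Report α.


α = (10 + 27*π^2)/(3*(4 + 9*π^2))

Coercivity of a(·,·) on H^1_0(-2, -4/3) means a(u, u) ≥ α ||u||_{H^1}² for every u ∈ H^1_0.
The interval has length L = 2/3, and Poincaré/coercivity depend only on L. Here a(u, u) = ∫(u')² + (5/6)·∫u².
Here 0 < c = 5/6 < 1. The condition a(u,u) ≥ α||u||_{H^1}² reads (1−α)∫(u')² ≥ (α−c)∫u². Any admissible α is ≤ 1 (rapidly oscillating u have ∫u²/∫(u')² → 0), and α = 1 would force 0 ≥ (1−c)∫u², impossible since c < 1; so 1−α > 0. By the sharp Poincaré inequality on H^1_0 of an interval of length L, ∫(u')² ≥ (π/L)²∫u² with equality for the first sine mode sin(π(x−x₀)/L) (x₀ the left endpoint), so the inequality holds for all u iff (1−α)(π/L)² ≥ α − c, i.e. α ≤ ((π/L)² + c)/((π/L)² + 1) = (1 + c(L/π)²)/(1 + (L/π)²). With (π/L)² = 9*π^2/4 and c = 5/6, the largest admissible constant is α = ((π/L)² + c)/((π/L)² + 1).
Simplifying, α = (10 + 27*π^2)/(3*(4 + 9*π^2)).


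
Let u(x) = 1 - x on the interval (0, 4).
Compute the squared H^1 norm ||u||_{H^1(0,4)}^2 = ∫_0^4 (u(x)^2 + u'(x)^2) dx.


||u||_{H^1}^2 = 40/3

The H^1 norm (squared) on an interval (0, L) is
  ||u||_{H^1}^2 = ∫_0^L u(x)^2 dx + ∫_0^L u'(x)^2 dx.
Compute u'(x) = -1.
Then u(x)^2 = x**2 - 2*x + 1 and u'(x)^2 = 1.
Integrate each monomial from 0 to 4 using ∫_0^4 c·x^n dx = c·4^(n+1)/(n+1):
  ∫_0^4 u(x)^2 dx = ∫_0^4 (x^2 - 2*x + 1) dx. Term by term:
    ∫_0^4 x^2 dx = 64/3;  ∫_0^4 -2*x dx = -16;  ∫_0^4 1 dx = 4.
  Sum: 64/3 − 16 + 4 = 28/3.
  ∫_0^4 u'(x)^2 dx = ∫_0^4 (1) dx. Term by term:
    ∫_0^4 1 dx = 4.
Adding: ||u||_{H^1}^2 = 28/3 + 4 = 40/3.


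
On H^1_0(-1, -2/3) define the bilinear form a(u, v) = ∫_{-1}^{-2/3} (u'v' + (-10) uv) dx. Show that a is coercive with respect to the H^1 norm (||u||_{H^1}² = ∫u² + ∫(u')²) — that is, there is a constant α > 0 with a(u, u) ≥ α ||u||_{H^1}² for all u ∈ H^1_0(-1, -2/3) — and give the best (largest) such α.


α = (-10 + 9*π^2)/(1 + 9*π^2)

Coercivity of a(·,·) on H^1_0(-1, -2/3) means a(u, u) ≥ α ||u||_{H^1}² for every u ∈ H^1_0.
The interval has length L = 1/3, and Poincaré/coercivity depend only on L. Here a(u, u) = ∫(u')² + (-10)·∫u².
Here c = -10 < 0 with |c| < (π/L)² = 9*π^2, so coercivity still holds. The condition a(u,u) ≥ α||u||_{H^1}² reads (1−α)∫(u')² ≥ (α−c)∫u². Any admissible α is ≤ 1 (rapidly oscillating u have ∫u²/∫(u')² → 0), and α = 1 would force 0 ≥ (1−c)∫u², impossible since c < 1; so 1−α > 0. By the sharp Poincaré inequality on H^1_0 of an interval of length L, ∫(u')² ≥ (π/L)²∫u² with equality for the first sine mode sin(π(x−x₀)/L) (x₀ the left endpoint), so the inequality holds for all u iff (1−α)(π/L)² ≥ α − c, i.e. α ≤ ((π/L)² + c)/((π/L)² + 1) = (1 + c(L/π)²)/(1 + (L/π)²). (Direct route, valid since c ≤ 0: Poincaré gives c∫u² ≥ c(L/π)²∫(u')², so a(u,u) ≥ (1 + c(L/π)²)∫(u')², while ||u||_{H^1}² ≤ (1 + (L/π)²)∫(u')²; dividing yields the same α.) With (π/L)² = 9*π^2 and c = -10, the largest admissible constant is α = ((π/L)² + c)/((π/L)² + 1).
Simplifying, α = (-10 + 9*π^2)/(1 + 9*π^2).


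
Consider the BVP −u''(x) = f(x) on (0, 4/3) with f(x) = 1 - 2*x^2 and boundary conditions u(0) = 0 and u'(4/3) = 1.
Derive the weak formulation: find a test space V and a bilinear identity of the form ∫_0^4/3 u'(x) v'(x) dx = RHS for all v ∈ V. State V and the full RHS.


V = {v ∈ H^1(0, 4/3) : v(0) = 0} (test functions vanish at x = 0 where u is specified); weak form: ∫_0^4/3 u'v' dx = ∫_0^4/3 (1 - 2*x^2) v dx + v(4/3) for all v ∈ V.

Multiply both sides by a test function v and integrate from 0 to 4/3:
  ∫_0^4/3 −u''(x) v(x) dx = ∫_0^4/3 f(x) v(x) dx.
Integrate the LHS by parts once:
  ∫_0^4/3 −u'' v dx = −[u'(x) v(x)]_0^4/3 + ∫_0^4/3 u'(x) v'(x) dx.
Thus ∫_0^4/3 u'(x) v'(x) dx = ∫_0^4/3 f(x) v(x) dx + [u'(x) v(x)]_0^4/3.
Choose V so that boundary terms are either known or forced to vanish.
Mixed BC: u(0) = 0 (Dirichlet) and u'(4/3) = 1 (Neumann). Define V = {v ∈ H^1(0, 4/3) : v(0) = 0}. Then [u' v]_0^4/3 = u'(4/3)·v(4/3) − u'(0)·0 = v(4/3).
Weak formulation: find u (satisfying any essential BC) such that ∫_0^4/3 u'(x) v'(x) dx = ∫_0^4/3 f v dx + v(4/3) for all v ∈ V (Dirichlet at 0 absorbed into V; Neumann datum at x = 4/3 contributes the boundary term).
Substituting f(x) = 1 - 2*x^2, the right-hand side is ∫_0^4/3 (1 - 2*x^2) v dx + v(4/3).


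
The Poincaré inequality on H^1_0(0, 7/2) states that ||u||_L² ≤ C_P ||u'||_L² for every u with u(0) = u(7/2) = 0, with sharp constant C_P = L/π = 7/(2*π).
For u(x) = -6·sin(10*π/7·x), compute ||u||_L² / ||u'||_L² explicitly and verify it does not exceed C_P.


||u||_L² / ||u'||_L² = 7/(10*π) < C_P = 7/(2*π).

u(x) = -6·sin(10*π/7·x), so u'(x) = -60*π*cos(10*π*x/7)/7.
Writing u(x) = A·sin(kπx/L) with A = -6 and k = 5, use ∫_0^L sin²(kπx/L) dx = L/2 and ∫_0^L cos²(kπx/L) dx = L/2.
u² = 36·sin²(10*π/7·x) and (u')² = 3600*π^2/49·cos²(10*π/7·x), and each of sin², cos² integrates to L/2 = 7/4 over (0, 7/2).
∫_0^7/2 u² dx = 63, so ||u||_L² = 3*sqrt(7).
∫_0^7/2 (u')² dx = 900*π^2/7, so ||u'||_L² = 30*sqrt(7)*π/7.
Ratio ||u||_L² / ||u'||_L² = 7/(10*π).
Sharp Poincaré constant on H^1_0(0, 7/2) is C_P = L/π = 7/(2*π), achieved by sin(2*π/7·x).
This is the k = 5 harmonic; the ratio L/(kπ) is strictly less than C_P = L/π, consistent with the sharp inequality ||u||_L² ≤ C_P ||u'||_L².


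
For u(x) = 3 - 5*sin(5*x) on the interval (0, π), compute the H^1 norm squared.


||u||_{H^1(0,π)}^2 = -12 + 334*π

u'(x) = -25*cos(5*x).
Expand u² and (u')² and integrate term by term on (0, π), using: for integers n ≥ 1, ∫_0^π sin²(nx) dx = ∫_0^π cos²(nx) dx = π/2; for n ≠ n', ∫_0^π sin(nx)sin(n'x) dx = ∫_0^π cos(nx)cos(n'x) dx = 0; and by product-to-sum, ∫_0^π sin(nx)cos(n'x) dx = ½∫_0^π [sin((n+n')x) + sin((n−n')x)] dx, which is 0 when n+n' is even and 2n/(n²−n'²) when n+n' is odd (it need not vanish on (0, π)). For the constant mode: ∫_0^π 1 dx = π, ∫_0^π cos(nx) dx = 0, ∫_0^π sin(nx) dx = (1−(−1)^n)/n.
  u² squared terms: (3)²·∫1 dx = 9·π = 9*π;  (-5)²·∫sin(5x)² dx = 25·π/2 = 25*π/2.
  u² cross terms: 2·(3)·(-5)·∫1·sin(5x) dx = -30·(2/5) = -12.
  So ∫_0^π u² dx = 9*π + 25*π/2 − 12 = -12 + 43*π/2.
  (u')² squared terms: (-25)²·∫cos(5x)² dx = 625·π/2 = 625*π/2.
  So ∫_0^π (u')² dx = 625*π/2.
||u||_{H^1}^2 = (-12 + 43*π/2) + (625*π/2) = -12 + 334*π.


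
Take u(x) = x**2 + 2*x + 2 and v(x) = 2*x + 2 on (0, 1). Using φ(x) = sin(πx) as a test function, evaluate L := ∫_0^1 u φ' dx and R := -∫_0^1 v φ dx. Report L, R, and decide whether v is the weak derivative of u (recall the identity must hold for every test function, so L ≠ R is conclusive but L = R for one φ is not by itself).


LHS = -6/π, RHS = -6/π. Yes, v = u' weakly.

u(x) = x**2 + 2*x + 2, classical derivative u'(x) = 2*x + 2.
φ(x) = sin(πx), so φ'(x) = π*cos(π*x).
Note φ(0) = φ(1) = 0, so the boundary term u·φ vanishes.
LHS = ∫_0^1 u(x) φ'(x) dx = ∫_0^1 (π*x^2*cos(π*x) + 2*π*x*cos(π*x) + 2*π*cos(π*x)) dx. Term by term:
  ∫_0^1 2*π*cos(π*x) dx = 0;  ∫_0^1 π*x^2*cos(π*x) dx = -2/π;  ∫_0^1 2*π*x*cos(π*x) dx = -4/π.
Sum: 0 − 2/π − 4/π = -6/π.
So LHS = -6/π.
∫_0^1 v(x) φ(x) dx = ∫_0^1 (2*x*sin(π*x) + 2*sin(π*x)) dx. Term by term:
  ∫_0^1 2*sin(π*x) dx = 4/π;  ∫_0^1 2*x*sin(π*x) dx = 2/π.
Sum: 4/π + 2/π = 6/π.
So RHS = -∫_0^1 v(x) φ(x) dx = -6/π.
LHS = RHS, so the identity holds for this test φ.
Moreover u is smooth here and v(x) = u'(x) = 2*x + 2 pointwise, so the identity holds for every test function. Hence v is the weak derivative of u.


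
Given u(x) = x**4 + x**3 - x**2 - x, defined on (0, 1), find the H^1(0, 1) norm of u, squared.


||u||_{H^1}^2 = 3029/1260

The H^1 norm (squared) on an interval (0, L) is
  ||u||_{H^1}^2 = ∫_0^L u(x)^2 dx + ∫_0^L u'(x)^2 dx.
Compute u'(x) = 4*x**3 + 3*x**2 - 2*x - 1.
Then u(x)^2 = x**8 + 2*x**7 - x**6 - 4*x**5 - x**4 + 2*x**3 + x**2 and u'(x)^2 = 16*x**6 + 24*x**5 - 7*x**4 - 20*x**3 - 2*x**2 + 4*x + 1.
Integrate each monomial from 0 to 1 using ∫_0^1 c·x^n dx = c·1^(n+1)/(n+1):
  ∫_0^1 u(x)^2 dx = ∫_0^1 (x^8 + 2*x^7 - x^6 - 4*x^5 - x^4 + 2*x^3 + x^2) dx. Term by term:
    ∫_0^1 x^8 dx = 1/9;  ∫_0^1 2*x^7 dx = 1/4;  ∫_0^1 -x^6 dx = -1/7;
    ∫_0^1 -4*x^5 dx = -2/3;  ∫_0^1 -x^4 dx = -1/5;  ∫_0^1 2*x^3 dx = 1/2;
    ∫_0^1 x^2 dx = 1/3.
  Sum: 1/9 + 1/4 − 1/7 − 2/3 − 1/5 + 1/2 + 1/3 = 233/1260.
  ∫_0^1 u'(x)^2 dx = ∫_0^1 (16*x^6 + 24*x^5 - 7*x^4 - 20*x^3 - 2*x^2 + 4*x + 1) dx. Term by term:
    ∫_0^1 16*x^6 dx = 16/7;  ∫_0^1 24*x^5 dx = 4;  ∫_0^1 -7*x^4 dx = -7/5;
    ∫_0^1 -20*x^3 dx = -5;  ∫_0^1 -2*x^2 dx = -2/3;  ∫_0^1 4*x dx = 2;
    ∫_0^1 1 dx = 1.
  Sum: 16/7 + 4 − 7/5 − 5 − 2/3 + 2 + 1 = 233/105.
Adding: ||u||_{H^1}^2 = 233/1260 + 233/105 = 3029/1260.


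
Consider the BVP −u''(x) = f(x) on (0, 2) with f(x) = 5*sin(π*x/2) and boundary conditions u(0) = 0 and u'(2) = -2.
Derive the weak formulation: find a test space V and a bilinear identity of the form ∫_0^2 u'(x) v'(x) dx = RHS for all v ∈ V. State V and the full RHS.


V = {v ∈ H^1(0, 2) : v(0) = 0} (test functions vanish at x = 0 where u is specified); weak form: ∫_0^2 u'v' dx = ∫_0^2 (5*sin(π*x/2)) v dx − 2·v(2) for all v ∈ V.

Multiply both sides by a test function v and integrate from 0 to 2:
  ∫_0^2 −u''(x) v(x) dx = ∫_0^2 f(x) v(x) dx.
Integrate the LHS by parts once:
  ∫_0^2 −u'' v dx = −[u'(x) v(x)]_0^2 + ∫_0^2 u'(x) v'(x) dx.
Thus ∫_0^2 u'(x) v'(x) dx = ∫_0^2 f(x) v(x) dx + [u'(x) v(x)]_0^2.
Choose V so that boundary terms are either known or forced to vanish.
Mixed BC: u(0) = 0 (Dirichlet) and u'(2) = -2 (Neumann). Define V = {v ∈ H^1(0, 2) : v(0) = 0}. Then [u' v]_0^2 = u'(2)·v(2) − u'(0)·0 = − 2·v(2).
Weak formulation: find u (satisfying any essential BC) such that ∫_0^2 u'(x) v'(x) dx = ∫_0^2 f v dx − 2·v(2) for all v ∈ V (Dirichlet at 0 absorbed into V; Neumann datum at x = 2 contributes the boundary term).
Substituting f(x) = 5*sin(π*x/2), the right-hand side is ∫_0^2 (5*sin(π*x/2)) v dx − 2·v(2).


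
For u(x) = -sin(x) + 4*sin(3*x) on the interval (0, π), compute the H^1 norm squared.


||u||_{H^1(0,π)}^2 = 81*π

u'(x) = -cos(x) + 12*cos(3*x).
Expand u² and (u')² and integrate term by term on (0, π), using: for integers n ≥ 1, ∫_0^π sin²(nx) dx = ∫_0^π cos²(nx) dx = π/2; for n ≠ n', ∫_0^π sin(nx)sin(n'x) dx = ∫_0^π cos(nx)cos(n'x) dx = 0; and by product-to-sum, ∫_0^π sin(nx)cos(n'x) dx = ½∫_0^π [sin((n+n')x) + sin((n−n')x)] dx, which is 0 when n+n' is even and 2n/(n²−n'²) when n+n' is odd (it need not vanish on (0, π)).
  u² squared terms: (-1)²·∫sin(x)² dx = 1·π/2 = π/2;  (4)²·∫sin(3x)² dx = 16·π/2 = 8*π.
  u² cross terms: 2·(-1)·(4)·∫sin(x)·sin(3x) dx = -8·(0) = 0.
  So ∫_0^π u² dx = π/2 + 8*π + 0 = 17*π/2.
  (u')² squared terms: (-1)²·∫cos(x)² dx = 1·π/2 = π/2;  (12)²·∫cos(3x)² dx = 144·π/2 = 72*π.
  (u')² cross terms: 2·(-1)·(12)·∫cos(x)·cos(3x) dx = -24·(0) = 0.
  So ∫_0^π (u')² dx = π/2 + 72*π + 0 = 145*π/2.
||u||_{H^1}^2 = (17*π/2) + (145*π/2) = 81*π.


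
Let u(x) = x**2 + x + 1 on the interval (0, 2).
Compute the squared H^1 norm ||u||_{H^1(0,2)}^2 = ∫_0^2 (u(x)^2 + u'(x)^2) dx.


||u||_{H^1}^2 = 736/15

The H^1 norm (squared) on an interval (0, L) is
  ||u||_{H^1}^2 = ∫_0^L u(x)^2 dx + ∫_0^L u'(x)^2 dx.
Compute u'(x) = 2*x + 1.
Then u(x)^2 = x**4 + 2*x**3 + 3*x**2 + 2*x + 1 and u'(x)^2 = 4*x**2 + 4*x + 1.
Integrate each monomial from 0 to 2 using ∫_0^2 c·x^n dx = c·2^(n+1)/(n+1):
  ∫_0^2 u(x)^2 dx = ∫_0^2 (x^4 + 2*x^3 + 3*x^2 + 2*x + 1) dx. Term by term:
    ∫_0^2 x^4 dx = 32/5;  ∫_0^2 2*x^3 dx = 8;  ∫_0^2 3*x^2 dx = 8;
    ∫_0^2 2*x dx = 4;  ∫_0^2 1 dx = 2.
  Sum: 32/5 + 8 + 8 + 4 + 2 = 142/5.
  ∫_0^2 u'(x)^2 dx = ∫_0^2 (4*x^2 + 4*x + 1) dx. Term by term:
    ∫_0^2 4*x^2 dx = 32/3;  ∫_0^2 4*x dx = 8;  ∫_0^2 1 dx = 2.
  Sum: 32/3 + 8 + 2 = 62/3.
Adding: ||u||_{H^1}^2 = 142/5 + 62/3 = 736/15.


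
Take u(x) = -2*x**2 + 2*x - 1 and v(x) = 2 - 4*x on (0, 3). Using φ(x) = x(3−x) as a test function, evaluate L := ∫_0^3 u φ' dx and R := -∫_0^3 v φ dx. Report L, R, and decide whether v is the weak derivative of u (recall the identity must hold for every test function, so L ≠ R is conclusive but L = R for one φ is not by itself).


LHS = 18, RHS = 18. Yes, v = u' weakly.

u(x) = -2*x**2 + 2*x - 1, classical derivative u'(x) = 2 - 4*x.
φ(x) = x(3−x), so φ'(x) = 3 - 2*x.
Note φ(0) = φ(3) = 0, so the boundary term u·φ vanishes.
LHS = ∫_0^3 u(x) φ'(x) dx = ∫_0^3 (4*x^3 - 10*x^2 + 8*x - 3) dx. Term by term:
  ∫_0^3 4*x^3 dx = 81;  ∫_0^3 -10*x^2 dx = -90;  ∫_0^3 8*x dx = 36;
  ∫_0^3 -3 dx = -9.
Sum: 81 − 90 + 36 − 9 = 18.
So LHS = 18.
∫_0^3 v(x) φ(x) dx = ∫_0^3 (4*x^3 - 14*x^2 + 6*x) dx. Term by term:
  ∫_0^3 4*x^3 dx = 81;  ∫_0^3 -14*x^2 dx = -126;  ∫_0^3 6*x dx = 27.
Sum: 81 − 126 + 27 = -18.
So RHS = -∫_0^3 v(x) φ(x) dx = 18.
LHS = RHS, so the identity holds for this test φ.
Moreover u is smooth here and v(x) = u'(x) = 2 - 4*x pointwise, so the identity holds for every test function. Hence v is the weak derivative of u.


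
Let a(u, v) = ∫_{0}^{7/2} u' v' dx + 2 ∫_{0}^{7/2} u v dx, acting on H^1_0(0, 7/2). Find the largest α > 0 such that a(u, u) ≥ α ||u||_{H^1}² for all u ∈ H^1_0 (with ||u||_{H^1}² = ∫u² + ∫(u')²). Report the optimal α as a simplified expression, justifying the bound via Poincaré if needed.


α = 1

Coercivity of a(·,·) on H^1_0(0, 7/2) means a(u, u) ≥ α ||u||_{H^1}² for every u ∈ H^1_0.
The interval has length L = 7/2, and Poincaré/coercivity depend only on L. Here a(u, u) = ∫(u')² + (2)·∫u².
Here c = 2 ≥ 1, so a(u,u) = ∫(u')² + c∫u² ≥ ∫(u')² + ∫u² = ||u||_{H^1}², i.e. α = 1 works. No larger α is possible: a(u,u) ≥ α||u||_{H^1}² means (1−α)∫(u')² ≥ (α−c)∫u², and for the modes u_n = sin(nπ(x−x₀)/L) (x₀ the left endpoint) one has ∫u_n²/∫(u_n')² = (L/(nπ))² → 0, so a(u_n,u_n)/||u_n||_{H^1}² → 1. Hence the optimal constant is α = 1.
Therefore α = 1.


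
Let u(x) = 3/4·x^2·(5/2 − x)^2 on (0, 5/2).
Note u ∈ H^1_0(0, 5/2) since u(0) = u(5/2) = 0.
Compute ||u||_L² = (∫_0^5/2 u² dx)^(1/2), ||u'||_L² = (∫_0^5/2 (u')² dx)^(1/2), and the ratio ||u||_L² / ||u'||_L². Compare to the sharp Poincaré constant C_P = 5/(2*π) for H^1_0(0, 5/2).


||u||_L² / ||u'||_L² = 5*sqrt(3)/12 < C_P = 5/(2*π).

u(x) = 3/4·x^2·(5/2 − x)^2, so u'(x) = 3*x*(2*x - 5)*(4*x - 5)/8.
u(x) = 3/4·x^2·(5/2 − x)^2 vanishes at x = 0 and x = 5/2, so u ∈ H^1_0(0, 5/2). Differentiate via the product rule and integrate the resulting polynomials term by term.
  ∫_0^5/2 u² dx = ∫_0^5/2 (9*x^8/16 - 45*x^7/8 + 675*x^6/32 - 1125*x^5/32 + 5625*x^4/256) dx. Term by term:
    ∫_0^5/2 9*x^8/16 dx = 1953125/8192;  ∫_0^5/2 -45*x^7/8 dx = -17578125/16384;  ∫_0^5/2 675*x^6/32 dx = 52734375/28672;
    ∫_0^5/2 -1125*x^5/32 dx = -5859375/4096;  ∫_0^5/2 5625*x^4/256 dx = 3515625/8192.
  Sum: 1953125/8192 − 17578125/16384 + 52734375/28672 − 5859375/4096 + 3515625/8192 = 390625/114688.
  ∫_0^5/2 (u')² dx = ∫_0^5/2 (9*x^6 - 135*x^5/2 + 2925*x^4/16 - 3375*x^3/16 + 5625*x^2/64) dx. Term by term:
    ∫_0^5/2 9*x^6 dx = 703125/896;  ∫_0^5/2 -135*x^5/2 dx = -703125/256;  ∫_0^5/2 2925*x^4/16 dx = 1828125/512;
    ∫_0^5/2 -3375*x^3/16 dx = -2109375/1024;  ∫_0^5/2 5625*x^2/64 dx = 234375/512.
  Sum: 703125/896 − 703125/256 + 1828125/512 − 2109375/1024 + 234375/512 = 46875/7168.
∫_0^5/2 u² dx = 390625/114688, so ||u||_L² = 625*sqrt(7)/896.
∫_0^5/2 (u')² dx = 46875/7168, so ||u'||_L² = 125*sqrt(21)/224.
Ratio ||u||_L² / ||u'||_L² = 5*sqrt(3)/12.
Sharp Poincaré constant on H^1_0(0, 5/2) is C_P = L/π = 5/(2*π), achieved by sin(2*π/5·x).
A polynomial bump cannot attain the sharp Poincaré constant (only the first sine eigenfunction does), so the ratio is strictly less than C_P, consistent with ||u||_L² ≤ C_P ||u'||_L².


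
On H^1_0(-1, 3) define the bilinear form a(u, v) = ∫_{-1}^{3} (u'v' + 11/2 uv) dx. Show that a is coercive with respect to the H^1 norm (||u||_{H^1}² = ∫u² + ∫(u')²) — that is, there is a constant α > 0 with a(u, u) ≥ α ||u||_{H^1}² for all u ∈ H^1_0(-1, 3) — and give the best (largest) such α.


α = 1

Coercivity of a(·,·) on H^1_0(-1, 3) means a(u, u) ≥ α ||u||_{H^1}² for every u ∈ H^1_0.
The interval has length L = 4, and Poincaré/coercivity depend only on L. Here a(u, u) = ∫(u')² + (11/2)·∫u².
Here c = 11/2 ≥ 1, so a(u,u) = ∫(u')² + c∫u² ≥ ∫(u')² + ∫u² = ||u||_{H^1}², i.e. α = 1 works. No larger α is possible: a(u,u) ≥ α||u||_{H^1}² means (1−α)∫(u')² ≥ (α−c)∫u², and for the modes u_n = sin(nπ(x−x₀)/L) (x₀ the left endpoint) one has ∫u_n²/∫(u_n')² = (L/(nπ))² → 0, so a(u_n,u_n)/||u_n||_{H^1}² → 1. Hence the optimal constant is α = 1.
Therefore α = 1.


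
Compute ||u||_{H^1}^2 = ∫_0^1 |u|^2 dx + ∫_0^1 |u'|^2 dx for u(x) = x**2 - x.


||u||_{H^1}^2 = 11/30

The H^1 norm (squared) on an interval (0, L) is
  ||u||_{H^1}^2 = ∫_0^L u(x)^2 dx + ∫_0^L u'(x)^2 dx.
Compute u'(x) = 2*x - 1.
Then u(x)^2 = x**4 - 2*x**3 + x**2 and u'(x)^2 = 4*x**2 - 4*x + 1.
Integrate each monomial from 0 to 1 using ∫_0^1 c·x^n dx = c·1^(n+1)/(n+1):
  ∫_0^1 u(x)^2 dx = ∫_0^1 (x^4 - 2*x^3 + x^2) dx. Term by term:
    ∫_0^1 x^4 dx = 1/5;  ∫_0^1 -2*x^3 dx = -1/2;  ∫_0^1 x^2 dx = 1/3.
  Sum: 1/5 − 1/2 + 1/3 = 1/30.
  ∫_0^1 u'(x)^2 dx = ∫_0^1 (4*x^2 - 4*x + 1) dx. Term by term:
    ∫_0^1 4*x^2 dx = 4/3;  ∫_0^1 -4*x dx = -2;  ∫_0^1 1 dx = 1.
  Sum: 4/3 − 2 + 1 = 1/3.
Adding: ||u||_{H^1}^2 = 1/30 + 1/3 = 11/30.


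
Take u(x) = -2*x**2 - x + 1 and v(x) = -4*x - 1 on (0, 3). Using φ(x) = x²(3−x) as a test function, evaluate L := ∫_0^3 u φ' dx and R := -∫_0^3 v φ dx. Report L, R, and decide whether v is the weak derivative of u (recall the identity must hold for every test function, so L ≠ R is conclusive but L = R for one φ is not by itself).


LHS = 1107/20, RHS = 1107/20. Yes, v = u' weakly.

u(x) = -2*x**2 - x + 1, classical derivative u'(x) = -4*x - 1.
φ(x) = x²(3−x), so φ'(x) = 3*x*(2 - x).
Note φ(0) = φ(3) = 0, so the boundary term u·φ vanishes.
LHS = ∫_0^3 u(x) φ'(x) dx = ∫_0^3 (6*x^4 - 9*x^3 - 9*x^2 + 6*x) dx. Term by term:
  ∫_0^3 6*x^4 dx = 1458/5;  ∫_0^3 -9*x^3 dx = -729/4;  ∫_0^3 -9*x^2 dx = -81;
  ∫_0^3 6*x dx = 27.
Sum: 1458/5 − 729/4 − 81 + 27 = 1107/20.
So LHS = 1107/20.
∫_0^3 v(x) φ(x) dx = ∫_0^3 (4*x^4 - 11*x^3 - 3*x^2) dx. Term by term:
  ∫_0^3 4*x^4 dx = 972/5;  ∫_0^3 -11*x^3 dx = -891/4;  ∫_0^3 -3*x^2 dx = -27.
Sum: 972/5 − 891/4 − 27 = -1107/20.
So RHS = -∫_0^3 v(x) φ(x) dx = 1107/20.
LHS = RHS, so the identity holds for this test φ.
Moreover u is smooth here and v(x) = u'(x) = -4*x - 1 pointwise, so the identity holds for every test function. Hence v is the weak derivative of u.


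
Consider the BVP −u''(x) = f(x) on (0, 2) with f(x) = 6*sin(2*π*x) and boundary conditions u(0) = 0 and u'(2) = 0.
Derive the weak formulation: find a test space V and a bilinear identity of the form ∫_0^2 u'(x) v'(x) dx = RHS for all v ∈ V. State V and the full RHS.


V = {v ∈ H^1(0, 2) : v(0) = 0} (test functions vanish at x = 0 where u is specified); weak form: ∫_0^2 u'v' dx = ∫_0^2 (6*sin(2*π*x)) v dx for all v ∈ V.

Multiply both sides by a test function v and integrate from 0 to 2:
  ∫_0^2 −u''(x) v(x) dx = ∫_0^2 f(x) v(x) dx.
Integrate the LHS by parts once:
  ∫_0^2 −u'' v dx = −[u'(x) v(x)]_0^2 + ∫_0^2 u'(x) v'(x) dx.
Thus ∫_0^2 u'(x) v'(x) dx = ∫_0^2 f(x) v(x) dx + [u'(x) v(x)]_0^2.
Choose V so that boundary terms are either known or forced to vanish.
Mixed BC: u(0) = 0 (Dirichlet) and u'(2) = 0 (Neumann). Define V = {v ∈ H^1(0, 2) : v(0) = 0}. Then [u' v]_0^2 = u'(2)·v(2) − u'(0)·0 = 0.
Weak formulation: find u (satisfying any essential BC) such that ∫_0^2 u'(x) v'(x) dx = ∫_0^2 f v dx for all v ∈ V (Dirichlet at 0 absorbed into V; the Neumann datum at x = 2 is zero, so no boundary term remains).
Substituting f(x) = 6*sin(2*π*x), the right-hand side is ∫_0^2 (6*sin(2*π*x)) v dx.


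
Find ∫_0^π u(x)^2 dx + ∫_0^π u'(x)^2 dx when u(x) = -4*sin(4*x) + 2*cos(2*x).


||u||_{H^1(0,π)}^2 = 146*π

u'(x) = -4*sin(2*x) - 16*cos(4*x).
Expand u² and (u')² and integrate term by term on (0, π), using: for integers n ≥ 1, ∫_0^π sin²(nx) dx = ∫_0^π cos²(nx) dx = π/2; for n ≠ n', ∫_0^π sin(nx)sin(n'x) dx = ∫_0^π cos(nx)cos(n'x) dx = 0; and by product-to-sum, ∫_0^π sin(nx)cos(n'x) dx = ½∫_0^π [sin((n+n')x) + sin((n−n')x)] dx, which is 0 when n+n' is even and 2n/(n²−n'²) when n+n' is odd (it need not vanish on (0, π)).
  u² squared terms: (-4)²·∫sin(4x)² dx = 16·π/2 = 8*π;  (2)²·∫cos(2x)² dx = 4·π/2 = 2*π.
  u² cross terms: 2·(-4)·(2)·∫sin(4x)·cos(2x) dx = -16·(0) = 0.
  So ∫_0^π u² dx = 8*π + 2*π + 0 = 10*π.
  (u')² squared terms: (-16)²·∫cos(4x)² dx = 256·π/2 = 128*π;  (-4)²·∫sin(2x)² dx = 16·π/2 = 8*π.
  (u')² cross terms: 2·(-16)·(-4)·∫cos(4x)·sin(2x) dx = 128·(0) = 0.
  So ∫_0^π (u')² dx = 128*π + 8*π + 0 = 136*π.
||u||_{H^1}^2 = (10*π) + (136*π) = 146*π.


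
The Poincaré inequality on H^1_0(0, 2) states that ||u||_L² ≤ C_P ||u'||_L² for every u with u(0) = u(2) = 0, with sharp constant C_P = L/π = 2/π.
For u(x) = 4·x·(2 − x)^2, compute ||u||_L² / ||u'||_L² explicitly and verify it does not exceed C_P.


||u||_L² / ||u'||_L² = sqrt(14)/7 < C_P = 2/π.

u(x) = 4·x·(2 − x)^2, so u'(x) = 4*(x - 2)*(3*x - 2).
u(x) = 4·x·(2 − x)^2 vanishes at x = 0 and x = 2, so u ∈ H^1_0(0, 2). Differentiate via the product rule and integrate the resulting polynomials term by term.
  ∫_0^2 u² dx = ∫_0^2 (16*x^6 - 128*x^5 + 384*x^4 - 512*x^3 + 256*x^2) dx. Term by term:
    ∫_0^2 16*x^6 dx = 2048/7;  ∫_0^2 -128*x^5 dx = -4096/3;  ∫_0^2 384*x^4 dx = 12288/5;
    ∫_0^2 -512*x^3 dx = -2048;  ∫_0^2 256*x^2 dx = 2048/3.
  Sum: 2048/7 − 4096/3 + 12288/5 − 2048 + 2048/3 = 2048/105.
  ∫_0^2 (u')² dx = ∫_0^2 (144*x^4 - 768*x^3 + 1408*x^2 - 1024*x + 256) dx. Term by term:
    ∫_0^2 144*x^4 dx = 4608/5;  ∫_0^2 -768*x^3 dx = -3072;  ∫_0^2 1408*x^2 dx = 11264/3;
    ∫_0^2 -1024*x dx = -2048;  ∫_0^2 256 dx = 512.
  Sum: 4608/5 − 3072 + 11264/3 − 2048 + 512 = 1024/15.
∫_0^2 u² dx = 2048/105, so ||u||_L² = 32*sqrt(210)/105.
∫_0^2 (u')² dx = 1024/15, so ||u'||_L² = 32*sqrt(15)/15.
Ratio ||u||_L² / ||u'||_L² = sqrt(14)/7.
Sharp Poincaré constant on H^1_0(0, 2) is C_P = L/π = 2/π, achieved by sin(π/2·x).
A polynomial bump cannot attain the sharp Poincaré constant (only the first sine eigenfunction does), so the ratio is strictly less than C_P, consistent with ||u||_L² ≤ C_P ||u'||_L².


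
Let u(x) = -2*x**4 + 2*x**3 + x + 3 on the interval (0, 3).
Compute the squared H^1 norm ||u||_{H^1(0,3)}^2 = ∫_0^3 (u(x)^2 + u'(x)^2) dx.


||u||_{H^1}^2 = 445758/35

The H^1 norm (squared) on an interval (0, L) is
  ||u||_{H^1}^2 = ∫_0^L u(x)^2 dx + ∫_0^L u'(x)^2 dx.
Compute u'(x) = -8*x**3 + 6*x**2 + 1.
Then u(x)^2 = 4*x**8 - 8*x**7 + 4*x**6 - 4*x**5 - 8*x**4 + 12*x**3 + x**2 + 6*x + 9 and u'(x)^2 = 64*x**6 - 96*x**5 + 36*x**4 - 16*x**3 + 12*x**2 + 1.
Integrate each monomial from 0 to 3 using ∫_0^3 c·x^n dx = c·3^(n+1)/(n+1):
  ∫_0^3 u(x)^2 dx = ∫_0^3 (4*x^8 - 8*x^7 + 4*x^6 - 4*x^5 - 8*x^4 + 12*x^3 + x^2 + 6*x + 9) dx. Term by term:
    ∫_0^3 4*x^8 dx = 8748;  ∫_0^3 -8*x^7 dx = -6561;  ∫_0^3 4*x^6 dx = 8748/7;
    ∫_0^3 -4*x^5 dx = -486;  ∫_0^3 -8*x^4 dx = -1944/5;  ∫_0^3 12*x^3 dx = 243;
    ∫_0^3 x^2 dx = 9;  ∫_0^3 6*x dx = 27;  ∫_0^3 9 dx = 27.
  Sum: 8748 − 6561 + 8748/7 − 486 − 1944/5 + 243 + 9 + 27 + 27 = 100377/35.
  ∫_0^3 u'(x)^2 dx = ∫_0^3 (64*x^6 - 96*x^5 + 36*x^4 - 16*x^3 + 12*x^2 + 1) dx. Term by term:
    ∫_0^3 64*x^6 dx = 139968/7;  ∫_0^3 -96*x^5 dx = -11664;  ∫_0^3 36*x^4 dx = 8748/5;
    ∫_0^3 -16*x^3 dx = -324;  ∫_0^3 12*x^2 dx = 108;  ∫_0^3 1 dx = 3.
  Sum: 139968/7 − 11664 + 8748/5 − 324 + 108 + 3 = 345381/35.
Adding: ||u||_{H^1}^2 = 100377/35 + 345381/35 = 445758/35.
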